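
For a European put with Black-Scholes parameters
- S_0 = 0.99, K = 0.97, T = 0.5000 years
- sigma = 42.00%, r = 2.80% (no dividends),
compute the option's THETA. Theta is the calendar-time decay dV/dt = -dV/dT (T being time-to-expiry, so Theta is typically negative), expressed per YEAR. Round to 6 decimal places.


Answer: Theta = -0.099528

Derivation:
d1 = 0.2643531215; d2 = -0.0326317266
phi(d1) = 0.3852434451; exp(-qT) = 1.0000000000; exp(-rT) = 0.9860975443
Theta = -S*exp(-qT)*phi(d1)*sigma/(2*sqrt(T)) + r*K*exp(-rT)*N(-d2) - q*S*exp(-qT)*N(-d1)
N(-d1) = 0.3957539153; N(-d2) = 0.5130158654; sqrt(T) = 0.7071067812
Term 1 = -0.9900 * 1.0000000000 * 0.3852434451 * 0.4200 / (2 * 0.7071067812) = -0.1132673514
Term 2 = 0.0280 * 0.9700 * 0.9860975443 * 0.5130158654 = 0.0137398009
Term 3 = 0 (no dividend yield, q = 0)
Theta = -0.1132673514 + (0.0137398009) + (0.0000000000) = -0.099528


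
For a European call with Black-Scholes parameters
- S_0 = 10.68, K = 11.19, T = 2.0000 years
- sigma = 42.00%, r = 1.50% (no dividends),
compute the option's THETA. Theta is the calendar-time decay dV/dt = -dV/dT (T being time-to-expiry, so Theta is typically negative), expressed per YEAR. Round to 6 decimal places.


d1 = 0.2689570061; d2 = -0.3250126901
phi(d1) = 0.3847707915; exp(-qT) = 1.0000000000; exp(-rT) = 0.9704455335
Theta = -S*exp(-qT)*phi(d1)*sigma/(2*sqrt(T)) - r*K*exp(-rT)*N(d2) + q*S*exp(-qT)*N(d1)
N(d1) = 0.6060186160; N(d2) = 0.3725857337; sqrt(T) = 1.4142135624
Term 1 = -10.6800 * 1.0000000000 * 0.3847707915 * 0.4200 / (2 * 1.4142135624) = -0.6102076476
Term 2 = -0.0150 * 11.1900 * 0.9704455335 * 0.3725857337 = -0.0606902229
Term 3 = 0 (no dividend yield, q = 0)
Theta = -0.6102076476 + (-0.0606902229) + (0.0000000000) = -0.670898

Answer: Theta = -0.670898


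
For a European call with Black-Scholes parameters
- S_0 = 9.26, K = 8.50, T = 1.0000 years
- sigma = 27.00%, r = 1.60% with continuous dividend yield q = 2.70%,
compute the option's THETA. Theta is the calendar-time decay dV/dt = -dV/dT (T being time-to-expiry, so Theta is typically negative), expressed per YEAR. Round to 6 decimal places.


Answer: Theta = -0.359958

Derivation:
d1 = 0.4114366117; d2 = 0.1414366117
phi(d1) = 0.3665653094; exp(-qT) = 0.9733612415; exp(-rT) = 0.9841273201
Theta = -S*exp(-qT)*phi(d1)*sigma/(2*sqrt(T)) - r*K*exp(-rT)*N(d2) + q*S*exp(-qT)*N(d1)
N(d1) = 0.6596237937; N(d2) = 0.5562374835; sqrt(T) = 1.0000000000
Term 1 = -9.2600 * 0.9733612415 * 0.3665653094 * 0.2700 / (2 * 1.0000000000) = -0.4460362609
Term 2 = -0.0160 * 8.5000 * 0.9841273201 * 0.5562374835 = -0.0744475565
Term 3 = 0.0270 * 9.2600 * 0.9733612415 * 0.6596237937 = 0.1605258997
Theta = -0.4460362609 + (-0.0744475565) + (0.1605258997) = -0.359958


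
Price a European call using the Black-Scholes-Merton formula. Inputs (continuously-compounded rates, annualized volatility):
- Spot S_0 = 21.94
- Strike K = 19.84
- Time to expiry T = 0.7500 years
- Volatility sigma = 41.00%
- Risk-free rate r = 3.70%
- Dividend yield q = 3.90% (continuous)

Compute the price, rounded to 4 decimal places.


Answer: Price = 3.9756

Derivation:
d1 = (ln(S/K) + (r - q + 0.5*sigma^2) * T) / (sigma * sqrt(T)) = 0.45666675
d2 = d1 - sigma * sqrt(T) = 0.10159634
exp(-rT) = 0.97263149; exp(-qT) = 0.97117364
C = S_0 * exp(-qT) * N(d1) - K * exp(-rT) * N(d2)
N(d1) = 0.67604470; N(d2) = 0.54046146
C = 21.9400 * 0.97117364 * 0.67604470 - 19.8400 * 0.97263149 * 0.54046146 = 3.9756


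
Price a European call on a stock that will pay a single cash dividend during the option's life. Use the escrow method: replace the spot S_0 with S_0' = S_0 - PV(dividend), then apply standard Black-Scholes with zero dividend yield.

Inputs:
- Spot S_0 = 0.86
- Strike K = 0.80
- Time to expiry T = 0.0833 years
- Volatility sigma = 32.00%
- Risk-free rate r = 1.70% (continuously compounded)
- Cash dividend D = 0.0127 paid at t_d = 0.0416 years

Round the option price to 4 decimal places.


PV(D) = D * exp(-r * t_d) = 0.0127 * 0.99929305 = 0.01269102
S_0' = S_0 - PV(D) = 0.8600 - 0.01269102 = 0.84730898
d1 = (ln(S_0'/K) + (r + sigma^2/2)*T) / (sigma*sqrt(T)) = 0.68359047
d2 = d1 - sigma*sqrt(T) = 0.59123290
exp(-rT) = 0.99858490
N(d1) = 0.75288310; N(d2) = 0.72281781
C = S_0' * N(d1) - K * exp(-rT) * N(d2) = 0.84730898 * 0.75288310 - 0.8000 * 0.99858490 * 0.72281781 = 0.0605

Answer: Price = 0.0605


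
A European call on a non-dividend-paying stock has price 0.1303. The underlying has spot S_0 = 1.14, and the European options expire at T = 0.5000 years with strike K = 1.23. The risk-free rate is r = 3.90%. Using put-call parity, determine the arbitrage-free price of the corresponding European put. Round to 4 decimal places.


Answer: Put price = 0.1965

Derivation:
Put-call parity: C - P = S_0 * exp(-qT) - K * exp(-rT).
S_0 * exp(-qT) = 1.1400 * 1.00000000 = 1.14000000
K * exp(-rT) = 1.2300 * 0.98068890 = 1.20624734
P = C - S*exp(-qT) + K*exp(-rT)
P = 0.1303 - 1.14000000 + 1.20624734 = 0.1965


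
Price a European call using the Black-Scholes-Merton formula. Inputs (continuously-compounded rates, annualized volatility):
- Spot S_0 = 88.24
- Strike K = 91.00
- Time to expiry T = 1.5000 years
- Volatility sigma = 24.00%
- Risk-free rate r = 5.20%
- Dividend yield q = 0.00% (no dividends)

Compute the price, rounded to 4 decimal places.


d1 = (ln(S/K) + (r - q + 0.5*sigma^2) * T) / (sigma * sqrt(T)) = 0.30755000
d2 = d1 - sigma * sqrt(T) = 0.01361123
exp(-rT) = 0.92496443; exp(-qT) = 1.00000000
C = S_0 * exp(-qT) * N(d1) - K * exp(-rT) * N(d2)
N(d1) = 0.62078761; N(d2) = 0.50542993
C = 88.2400 * 1.00000000 * 0.62078761 - 91.0000 * 0.92496443 * 0.50542993 = 12.2354

Answer: Price = 12.2354


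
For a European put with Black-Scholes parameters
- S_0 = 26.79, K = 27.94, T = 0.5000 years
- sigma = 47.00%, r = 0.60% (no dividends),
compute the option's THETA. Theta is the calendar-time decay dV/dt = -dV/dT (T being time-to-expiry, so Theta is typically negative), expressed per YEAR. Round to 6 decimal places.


Answer: Theta = -3.445497

Derivation:
d1 = 0.0487281718; d2 = -0.2836120154
phi(d1) = 0.3984689302; exp(-qT) = 1.0000000000; exp(-rT) = 0.9970044955
Theta = -S*exp(-qT)*phi(d1)*sigma/(2*sqrt(T)) + r*K*exp(-rT)*N(-d2) - q*S*exp(-qT)*N(-d1)
N(-d1) = 0.4805679624; N(-d2) = 0.6116461359; sqrt(T) = 0.7071067812
Term 1 = -26.7900 * 1.0000000000 * 0.3984689302 * 0.4700 / (2 * 0.7071067812) = -3.5477257284
Term 2 = 0.0060 * 27.9400 * 0.9970044955 * 0.6116461359 = 0.1022292101
Term 3 = 0 (no dividend yield, q = 0)
Theta = -3.5477257284 + (0.1022292101) + (0.0000000000) = -3.445497


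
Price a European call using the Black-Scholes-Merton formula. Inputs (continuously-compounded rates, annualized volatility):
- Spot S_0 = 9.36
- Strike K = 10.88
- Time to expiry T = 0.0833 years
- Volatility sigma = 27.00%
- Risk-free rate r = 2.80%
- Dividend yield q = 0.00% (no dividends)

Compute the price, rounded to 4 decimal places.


Answer: Price = 0.0087

Derivation:
d1 = (ln(S/K) + (r - q + 0.5*sigma^2) * T) / (sigma * sqrt(T)) = -1.86216371
d2 = d1 - sigma * sqrt(T) = -1.94009041
exp(-rT) = 0.99767032; exp(-qT) = 1.00000000
C = S_0 * exp(-qT) * N(d1) - K * exp(-rT) * N(d2)
N(d1) = 0.03129001; N(d2) = 0.02618435
C = 9.3600 * 1.00000000 * 0.03129001 - 10.8800 * 0.99767032 * 0.02618435 = 0.0087


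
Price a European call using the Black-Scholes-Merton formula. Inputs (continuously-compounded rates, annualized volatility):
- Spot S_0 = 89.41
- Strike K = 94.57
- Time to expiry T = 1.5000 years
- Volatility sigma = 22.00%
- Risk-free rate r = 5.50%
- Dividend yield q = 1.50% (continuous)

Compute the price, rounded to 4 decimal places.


Answer: Price = 9.5213

Derivation:
d1 = (ln(S/K) + (r - q + 0.5*sigma^2) * T) / (sigma * sqrt(T)) = 0.14916736
d2 = d1 - sigma * sqrt(T) = -0.12027651
exp(-rT) = 0.92081144; exp(-qT) = 0.97775124
C = S_0 * exp(-qT) * N(d1) - K * exp(-rT) * N(d2)
N(d1) = 0.55928921; N(d2) = 0.45213206
C = 89.4100 * 0.97775124 * 0.55928921 - 94.5700 * 0.92081144 * 0.45213206 = 9.5213


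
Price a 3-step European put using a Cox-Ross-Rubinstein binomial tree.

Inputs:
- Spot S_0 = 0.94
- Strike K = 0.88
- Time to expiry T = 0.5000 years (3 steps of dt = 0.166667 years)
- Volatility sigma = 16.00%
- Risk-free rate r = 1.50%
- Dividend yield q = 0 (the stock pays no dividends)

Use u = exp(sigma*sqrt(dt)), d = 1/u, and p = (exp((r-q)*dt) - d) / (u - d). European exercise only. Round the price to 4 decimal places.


dt = T/N = 0.166667
u = exp(sigma*sqrt(dt)) = 1.067500; d = 1/u = 0.936768
p = (exp((r-q)*dt) - d) / (u - d) = 0.502823
Discount per step: exp(-r*dt) = 0.997503
Stock lattice S(k, i) with i counting down-moves:
  k=0: S(0,0) = 0.9400
  k=1: S(1,0) = 1.0035; S(1,1) = 0.8806
  k=2: S(2,0) = 1.0712; S(2,1) = 0.9400; S(2,2) = 0.8249
  k=3: S(3,0) = 1.1435; S(3,1) = 1.0035; S(3,2) = 0.8806; S(3,3) = 0.7727
Terminal payoffs V(N, i) = max(K - S_T, 0):
  V(3,0) = 0.000000; V(3,1) = 0.000000; V(3,2) = 0.000000; V(3,3) = 0.107277
Backward induction: V(k, i) = exp(-r*dt) * [p * V(k+1, i) + (1-p) * V(k+1, i+1)].
  V(2,0) = exp(-r*dt) * [p*0.000000 + (1-p)*0.000000] = 0.000000
  V(2,1) = exp(-r*dt) * [p*0.000000 + (1-p)*0.000000] = 0.000000
  V(2,2) = exp(-r*dt) * [p*0.000000 + (1-p)*0.107277] = 0.053202
  V(1,0) = exp(-r*dt) * [p*0.000000 + (1-p)*0.000000] = 0.000000
  V(1,1) = exp(-r*dt) * [p*0.000000 + (1-p)*0.053202] = 0.026385
  V(0,0) = exp(-r*dt) * [p*0.000000 + (1-p)*0.026385] = 0.013085

Answer: Price = V(0,0) = 0.0131


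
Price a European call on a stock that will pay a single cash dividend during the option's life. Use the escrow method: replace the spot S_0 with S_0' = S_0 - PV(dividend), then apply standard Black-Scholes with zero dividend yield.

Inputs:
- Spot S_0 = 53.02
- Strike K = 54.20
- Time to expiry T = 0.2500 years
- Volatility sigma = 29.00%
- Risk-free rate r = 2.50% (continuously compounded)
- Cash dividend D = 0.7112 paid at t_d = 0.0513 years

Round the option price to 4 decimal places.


PV(D) = D * exp(-r * t_d) = 0.7112 * 0.99871832 = 0.71028847
S_0' = S_0 - PV(D) = 53.0200 - 0.71028847 = 52.30971153
d1 = (ln(S_0'/K) + (r + sigma^2/2)*T) / (sigma*sqrt(T)) = -0.12921632
d2 = d1 - sigma*sqrt(T) = -0.27421632
exp(-rT) = 0.99376949
N(d1) = 0.44859324; N(d2) = 0.39195920
C = S_0' * N(d1) - K * exp(-rT) * N(d2) = 52.30971153 * 0.44859324 - 54.2000 * 0.99376949 * 0.39195920 = 2.3540

Answer: Price = 2.3540


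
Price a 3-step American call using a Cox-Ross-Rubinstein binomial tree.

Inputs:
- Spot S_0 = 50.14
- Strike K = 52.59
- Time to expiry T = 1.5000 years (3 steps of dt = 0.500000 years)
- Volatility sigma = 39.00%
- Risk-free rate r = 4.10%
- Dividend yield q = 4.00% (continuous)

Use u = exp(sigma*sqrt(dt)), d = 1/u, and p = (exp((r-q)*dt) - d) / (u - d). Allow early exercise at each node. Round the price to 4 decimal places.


dt = T/N = 0.500000
u = exp(sigma*sqrt(dt)) = 1.317547; d = 1/u = 0.758986
p = (exp((r-q)*dt) - d) / (u - d) = 0.432386
Discount per step: exp(-r*dt) = 0.979709
Stock lattice S(k, i) with i counting down-moves:
  k=0: S(0,0) = 50.1400
  k=1: S(1,0) = 66.0618; S(1,1) = 38.0556
  k=2: S(2,0) = 87.0395; S(2,1) = 50.1400; S(2,2) = 28.8837
  k=3: S(3,0) = 114.6787; S(3,1) = 66.0618; S(3,2) = 38.0556; S(3,3) = 21.9223
Terminal payoffs V(N, i) = max(S_T - K, 0):
  V(3,0) = 62.088668; V(3,1) = 13.471805; V(3,2) = 0.000000; V(3,3) = 0.000000
Backward induction: V(k, i) = exp(-r*dt) * [p * V(k+1, i) + (1-p) * V(k+1, i+1)]; then take max(V_cont, immediate exercise) for American.
  V(2,0) = exp(-r*dt) * [p*62.088668 + (1-p)*13.471805] = 33.793151; exercise = 34.449530; V(2,0) = max -> 34.449530
  V(2,1) = exp(-r*dt) * [p*13.471805 + (1-p)*0.000000] = 5.706824; exercise = 0.000000; V(2,1) = max -> 5.706824
  V(2,2) = exp(-r*dt) * [p*0.000000 + (1-p)*0.000000] = 0.000000; exercise = 0.000000; V(2,2) = max -> 0.000000
  V(1,0) = exp(-r*dt) * [p*34.449530 + (1-p)*5.706824] = 17.766792; exercise = 13.471805; V(1,0) = max -> 17.766792
  V(1,1) = exp(-r*dt) * [p*5.706824 + (1-p)*0.000000] = 2.417481; exercise = 0.000000; V(1,1) = max -> 2.417481
  V(0,0) = exp(-r*dt) * [p*17.766792 + (1-p)*2.417481] = 8.870586; exercise = 0.000000; V(0,0) = max -> 8.870586

Answer: Price = V(0,0) = 8.8706


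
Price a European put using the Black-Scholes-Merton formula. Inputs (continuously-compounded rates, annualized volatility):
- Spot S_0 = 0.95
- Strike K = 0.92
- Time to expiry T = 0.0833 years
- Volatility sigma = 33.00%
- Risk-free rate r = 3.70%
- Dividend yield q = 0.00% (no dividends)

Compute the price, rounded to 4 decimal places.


d1 = (ln(S/K) + (r - q + 0.5*sigma^2) * T) / (sigma * sqrt(T)) = 0.41688934
d2 = d1 - sigma * sqrt(T) = 0.32164560
exp(-rT) = 0.99692264; exp(-qT) = 1.00000000
P = K * exp(-rT) * N(-d2) - S_0 * exp(-qT) * N(-d1)
N(-d1) = 0.33837968; N(-d2) = 0.37386060
P = 0.9200 * 0.99692264 * 0.37386060 - 0.9500 * 1.00000000 * 0.33837968 = 0.0214

Answer: Price = 0.0214


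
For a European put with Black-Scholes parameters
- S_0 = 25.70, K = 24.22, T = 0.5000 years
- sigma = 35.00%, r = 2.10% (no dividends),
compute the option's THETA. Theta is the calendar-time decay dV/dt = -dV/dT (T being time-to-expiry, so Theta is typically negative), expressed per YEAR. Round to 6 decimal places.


d1 = 0.4058277899; d2 = 0.1583404165
phi(d1) = 0.3674064205; exp(-qT) = 1.0000000000; exp(-rT) = 0.9895549326
Theta = -S*exp(-qT)*phi(d1)*sigma/(2*sqrt(T)) + r*K*exp(-rT)*N(-d2) - q*S*exp(-qT)*N(-d1)
N(-d1) = 0.3424345691; N(-d2) = 0.4370942810; sqrt(T) = 0.7071067812
Term 1 = -25.7000 * 1.0000000000 * 0.3674064205 * 0.3500 / (2 * 0.7071067812) = -2.3368611646
Term 2 = 0.0210 * 24.2200 * 0.9895549326 * 0.4370942810 = 0.2199927992
Term 3 = 0 (no dividend yield, q = 0)
Theta = -2.3368611646 + (0.2199927992) + (0.0000000000) = -2.116868

Answer: Theta = -2.116868


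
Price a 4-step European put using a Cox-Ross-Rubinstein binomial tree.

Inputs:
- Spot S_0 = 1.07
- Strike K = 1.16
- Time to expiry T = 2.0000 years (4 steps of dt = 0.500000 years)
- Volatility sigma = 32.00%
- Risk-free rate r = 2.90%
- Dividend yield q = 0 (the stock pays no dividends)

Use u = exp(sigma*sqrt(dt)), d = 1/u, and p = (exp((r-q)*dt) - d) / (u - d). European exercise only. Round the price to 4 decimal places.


dt = T/N = 0.500000
u = exp(sigma*sqrt(dt)) = 1.253919; d = 1/u = 0.797499
p = (exp((r-q)*dt) - d) / (u - d) = 0.475672
Discount per step: exp(-r*dt) = 0.985605
Stock lattice S(k, i) with i counting down-moves:
  k=0: S(0,0) = 1.0700
  k=1: S(1,0) = 1.3417; S(1,1) = 0.8533
  k=2: S(2,0) = 1.6824; S(2,1) = 1.0700; S(2,2) = 0.6805
  k=3: S(3,0) = 2.1096; S(3,1) = 1.3417; S(3,2) = 0.8533; S(3,3) = 0.5427
  k=4: S(4,0) = 2.6452; S(4,1) = 1.6824; S(4,2) = 1.0700; S(4,3) = 0.6805; S(4,4) = 0.4328
Terminal payoffs V(N, i) = max(K - S_T, 0):
  V(4,0) = 0.000000; V(4,1) = 0.000000; V(4,2) = 0.090000; V(4,3) = 0.479474; V(4,4) = 0.727182
Backward induction: V(k, i) = exp(-r*dt) * [p * V(k+1, i) + (1-p) * V(k+1, i+1)].
  V(3,0) = exp(-r*dt) * [p*0.000000 + (1-p)*0.000000] = 0.000000
  V(3,1) = exp(-r*dt) * [p*0.000000 + (1-p)*0.090000] = 0.046510
  V(3,2) = exp(-r*dt) * [p*0.090000 + (1-p)*0.479474] = 0.289977
  V(3,3) = exp(-r*dt) * [p*0.479474 + (1-p)*0.727182] = 0.600583
  V(2,0) = exp(-r*dt) * [p*0.000000 + (1-p)*0.046510] = 0.024036
  V(2,1) = exp(-r*dt) * [p*0.046510 + (1-p)*0.289977] = 0.171659
  V(2,2) = exp(-r*dt) * [p*0.289977 + (1-p)*0.600583] = 0.446317
  V(1,0) = exp(-r*dt) * [p*0.024036 + (1-p)*0.171659] = 0.099979
  V(1,1) = exp(-r*dt) * [p*0.171659 + (1-p)*0.446317] = 0.311126
  V(0,0) = exp(-r*dt) * [p*0.099979 + (1-p)*0.311126] = 0.207656

Answer: Price = V(0,0) = 0.2077


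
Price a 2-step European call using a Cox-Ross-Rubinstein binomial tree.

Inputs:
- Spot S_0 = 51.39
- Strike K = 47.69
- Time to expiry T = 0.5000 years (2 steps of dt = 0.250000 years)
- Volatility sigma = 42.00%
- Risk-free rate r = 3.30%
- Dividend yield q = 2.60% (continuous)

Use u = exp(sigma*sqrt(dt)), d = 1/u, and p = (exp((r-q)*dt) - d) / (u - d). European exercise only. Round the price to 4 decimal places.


dt = T/N = 0.250000
u = exp(sigma*sqrt(dt)) = 1.233678; d = 1/u = 0.810584
p = (exp((r-q)*dt) - d) / (u - d) = 0.451832
Discount per step: exp(-r*dt) = 0.991784
Stock lattice S(k, i) with i counting down-moves:
  k=0: S(0,0) = 51.3900
  k=1: S(1,0) = 63.3987; S(1,1) = 41.6559
  k=2: S(2,0) = 78.2136; S(2,1) = 51.3900; S(2,2) = 33.7656
Terminal payoffs V(N, i) = max(S_T - K, 0):
  V(2,0) = 30.523604; V(2,1) = 3.700000; V(2,2) = 0.000000
Backward induction: V(k, i) = exp(-r*dt) * [p * V(k+1, i) + (1-p) * V(k+1, i+1)].
  V(1,0) = exp(-r*dt) * [p*30.523604 + (1-p)*3.700000] = 15.689784
  V(1,1) = exp(-r*dt) * [p*3.700000 + (1-p)*0.000000] = 1.658043
  V(0,0) = exp(-r*dt) * [p*15.689784 + (1-p)*1.658043] = 7.932319

Answer: Price = V(0,0) = 7.9323


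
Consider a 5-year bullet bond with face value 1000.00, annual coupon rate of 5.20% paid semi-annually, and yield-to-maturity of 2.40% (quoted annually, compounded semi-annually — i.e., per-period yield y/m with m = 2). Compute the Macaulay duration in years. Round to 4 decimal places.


Coupon per period c = face * coupon_rate / m = 26.000000
Periods per year m = 2; per-period yield y/m = 0.012000
Number of cashflows N = 10
Cashflows (t years, CF_t, discount factor 1/(1+y/m)^(m*t), PV):
  t = 0.5000: CF_t = 26.000000, DF = 0.988142, PV = 25.691700
  t = 1.0000: CF_t = 26.000000, DF = 0.976425, PV = 25.387055
  t = 1.5000: CF_t = 26.000000, DF = 0.964847, PV = 25.086023
  t = 2.0000: CF_t = 26.000000, DF = 0.953406, PV = 24.788560
  t = 2.5000: CF_t = 26.000000, DF = 0.942101, PV = 24.494624
  t = 3.0000: CF_t = 26.000000, DF = 0.930930, PV = 24.204174
  t = 3.5000: CF_t = 26.000000, DF = 0.919891, PV = 23.917168
  t = 4.0000: CF_t = 26.000000, DF = 0.908983, PV = 23.633566
  t = 4.5000: CF_t = 26.000000, DF = 0.898205, PV = 23.353326
  t = 5.0000: CF_t = 1026.000000, DF = 0.887554, PV = 910.630591
Price P = sum_t PV_t = 1131.186787
Macaulay numerator sum_t t * PV_t:
  t * PV_t at t = 0.5000: 12.845850
  t * PV_t at t = 1.0000: 25.387055
  t * PV_t at t = 1.5000: 37.629034
  t * PV_t at t = 2.0000: 49.577120
  t * PV_t at t = 2.5000: 61.236561
  t * PV_t at t = 3.0000: 72.612523
  t * PV_t at t = 3.5000: 83.710089
  t * PV_t at t = 4.0000: 94.534262
  t * PV_t at t = 4.5000: 105.089965
  t * PV_t at t = 5.0000: 4553.152957
Macaulay duration D = (sum_t t * PV_t) / P = 5095.775417 / 1131.186787 = 4.504805

Answer: Macaulay duration = 4.5048 years


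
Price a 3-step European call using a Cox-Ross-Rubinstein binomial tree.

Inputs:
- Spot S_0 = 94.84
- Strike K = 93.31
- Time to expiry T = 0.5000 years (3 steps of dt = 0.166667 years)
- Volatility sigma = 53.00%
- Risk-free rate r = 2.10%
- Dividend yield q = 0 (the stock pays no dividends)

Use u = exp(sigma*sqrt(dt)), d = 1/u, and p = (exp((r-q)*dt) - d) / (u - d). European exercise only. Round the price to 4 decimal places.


Answer: Price = V(0,0) = 16.3441

Derivation:
dt = T/N = 0.166667
u = exp(sigma*sqrt(dt)) = 1.241564; d = 1/u = 0.805436
p = (exp((r-q)*dt) - d) / (u - d) = 0.454156
Discount per step: exp(-r*dt) = 0.996506
Stock lattice S(k, i) with i counting down-moves:
  k=0: S(0,0) = 94.8400
  k=1: S(1,0) = 117.7499; S(1,1) = 76.3875
  k=2: S(2,0) = 146.1940; S(2,1) = 94.8400; S(2,2) = 61.5253
  k=3: S(3,0) = 181.5091; S(3,1) = 117.7499; S(3,2) = 76.3875; S(3,3) = 49.5547
Terminal payoffs V(N, i) = max(S_T - K, 0):
  V(3,0) = 88.199146; V(3,1) = 24.439897; V(3,2) = 0.000000; V(3,3) = 0.000000
Backward induction: V(k, i) = exp(-r*dt) * [p * V(k+1, i) + (1-p) * V(k+1, i+1)].
  V(2,0) = exp(-r*dt) * [p*88.199146 + (1-p)*24.439897] = 53.210006
  V(2,1) = exp(-r*dt) * [p*24.439897 + (1-p)*0.000000] = 11.060755
  V(2,2) = exp(-r*dt) * [p*0.000000 + (1-p)*0.000000] = 0.000000
  V(1,0) = exp(-r*dt) * [p*53.210006 + (1-p)*11.060755] = 30.097580
  V(1,1) = exp(-r*dt) * [p*11.060755 + (1-p)*0.000000] = 5.005762
  V(0,0) = exp(-r*dt) * [p*30.097580 + (1-p)*5.005762] = 16.344067


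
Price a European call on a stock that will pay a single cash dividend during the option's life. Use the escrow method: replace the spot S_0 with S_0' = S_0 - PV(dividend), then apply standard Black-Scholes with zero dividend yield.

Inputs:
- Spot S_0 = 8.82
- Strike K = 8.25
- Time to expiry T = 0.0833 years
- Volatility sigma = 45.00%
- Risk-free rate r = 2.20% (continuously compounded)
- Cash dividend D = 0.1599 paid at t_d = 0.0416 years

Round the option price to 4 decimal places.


Answer: Price = 0.6825

Derivation:
PV(D) = D * exp(-r * t_d) = 0.1599 * 0.99908522 = 0.15975373
S_0' = S_0 - PV(D) = 8.8200 - 0.15975373 = 8.66024627
d1 = (ln(S_0'/K) + (r + sigma^2/2)*T) / (sigma*sqrt(T)) = 0.45270764
d2 = d1 - sigma*sqrt(T) = 0.32282981
exp(-rT) = 0.99816908
N(d1) = 0.67462036; N(d2) = 0.62658793
C = S_0' * N(d1) - K * exp(-rT) * N(d2) = 8.66024627 * 0.67462036 - 8.2500 * 0.99816908 * 0.62658793 = 0.6825


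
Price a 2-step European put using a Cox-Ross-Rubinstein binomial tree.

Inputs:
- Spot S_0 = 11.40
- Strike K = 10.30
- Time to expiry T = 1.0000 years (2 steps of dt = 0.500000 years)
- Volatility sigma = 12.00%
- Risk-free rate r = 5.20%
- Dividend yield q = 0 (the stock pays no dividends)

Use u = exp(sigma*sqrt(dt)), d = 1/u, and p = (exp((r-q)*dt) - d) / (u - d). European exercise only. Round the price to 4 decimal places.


Answer: Price = V(0,0) = 0.0865

Derivation:
dt = T/N = 0.500000
u = exp(sigma*sqrt(dt)) = 1.088557; d = 1/u = 0.918647
p = (exp((r-q)*dt) - d) / (u - d) = 0.633829
Discount per step: exp(-r*dt) = 0.974335
Stock lattice S(k, i) with i counting down-moves:
  k=0: S(0,0) = 11.4000
  k=1: S(1,0) = 12.4095; S(1,1) = 10.4726
  k=2: S(2,0) = 13.5085; S(2,1) = 11.4000; S(2,2) = 9.6206
Terminal payoffs V(N, i) = max(K - S_T, 0):
  V(2,0) = 0.000000; V(2,1) = 0.000000; V(2,2) = 0.679389
Backward induction: V(k, i) = exp(-r*dt) * [p * V(k+1, i) + (1-p) * V(k+1, i+1)].
  V(1,0) = exp(-r*dt) * [p*0.000000 + (1-p)*0.000000] = 0.000000
  V(1,1) = exp(-r*dt) * [p*0.000000 + (1-p)*0.679389] = 0.242388
  V(0,0) = exp(-r*dt) * [p*0.000000 + (1-p)*0.242388] = 0.086478


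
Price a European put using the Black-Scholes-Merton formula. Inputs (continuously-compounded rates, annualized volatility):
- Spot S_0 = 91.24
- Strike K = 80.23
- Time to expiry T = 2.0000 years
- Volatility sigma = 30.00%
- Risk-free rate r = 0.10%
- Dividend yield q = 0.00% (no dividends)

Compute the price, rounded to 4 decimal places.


Answer: Price = 9.4696

Derivation:
d1 = (ln(S/K) + (r - q + 0.5*sigma^2) * T) / (sigma * sqrt(T)) = 0.51994949
d2 = d1 - sigma * sqrt(T) = 0.09568542
exp(-rT) = 0.99800200; exp(-qT) = 1.00000000
P = K * exp(-rT) * N(-d2) - S_0 * exp(-qT) * N(-d1)
N(-d1) = 0.30154939; N(-d2) = 0.46188521
P = 80.2300 * 0.99800200 * 0.46188521 - 91.2400 * 1.00000000 * 0.30154939 = 9.4696


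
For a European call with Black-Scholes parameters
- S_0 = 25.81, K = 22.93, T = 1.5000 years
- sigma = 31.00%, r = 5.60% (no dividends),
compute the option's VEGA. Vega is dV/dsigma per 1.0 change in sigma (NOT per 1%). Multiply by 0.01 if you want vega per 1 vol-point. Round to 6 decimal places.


Answer: Vega = 9.712397

Derivation:
d1 = 0.7227072434; d2 = 0.3430363333
phi(d1) = 0.3072506506; exp(-qT) = 1.0000000000; exp(-rT) = 0.9194312561
Vega = S * exp(-qT) * phi(d1) * sqrt(T) = 25.8100 * 1.0000000000 * 0.3072506506 * 1.2247448714 = 9.712397


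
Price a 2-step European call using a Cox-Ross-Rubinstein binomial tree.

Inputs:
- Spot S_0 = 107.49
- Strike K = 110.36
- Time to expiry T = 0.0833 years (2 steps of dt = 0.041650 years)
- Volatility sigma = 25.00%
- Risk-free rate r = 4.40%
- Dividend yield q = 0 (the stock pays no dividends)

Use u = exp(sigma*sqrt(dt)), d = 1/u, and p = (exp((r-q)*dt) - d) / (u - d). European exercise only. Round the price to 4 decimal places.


dt = T/N = 0.041650
u = exp(sigma*sqrt(dt)) = 1.052345; d = 1/u = 0.950259
p = (exp((r-q)*dt) - d) / (u - d) = 0.505216
Discount per step: exp(-r*dt) = 0.998169
Stock lattice S(k, i) with i counting down-moves:
  k=0: S(0,0) = 107.4900
  k=1: S(1,0) = 113.1165; S(1,1) = 102.1433
  k=2: S(2,0) = 119.0376; S(2,1) = 107.4900; S(2,2) = 97.0626
Terminal payoffs V(N, i) = max(S_T - K, 0):
  V(2,0) = 8.677608; V(2,1) = 0.000000; V(2,2) = 0.000000
Backward induction: V(k, i) = exp(-r*dt) * [p * V(k+1, i) + (1-p) * V(k+1, i+1)].
  V(1,0) = exp(-r*dt) * [p*8.677608 + (1-p)*0.000000] = 4.376036
  V(1,1) = exp(-r*dt) * [p*0.000000 + (1-p)*0.000000] = 0.000000
  V(0,0) = exp(-r*dt) * [p*4.376036 + (1-p)*0.000000] = 2.206793

Answer: Price = V(0,0) = 2.2068


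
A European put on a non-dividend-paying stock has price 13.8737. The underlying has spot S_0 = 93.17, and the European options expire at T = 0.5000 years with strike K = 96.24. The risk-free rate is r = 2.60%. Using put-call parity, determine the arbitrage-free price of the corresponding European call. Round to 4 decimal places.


Answer: Call price = 12.0467

Derivation:
Put-call parity: C - P = S_0 * exp(-qT) - K * exp(-rT).
S_0 * exp(-qT) = 93.1700 * 1.00000000 = 93.17000000
K * exp(-rT) = 96.2400 * 0.98708414 = 94.99697715
C = P + S*exp(-qT) - K*exp(-rT)
C = 13.8737 + 93.17000000 - 94.99697715 = 12.0467


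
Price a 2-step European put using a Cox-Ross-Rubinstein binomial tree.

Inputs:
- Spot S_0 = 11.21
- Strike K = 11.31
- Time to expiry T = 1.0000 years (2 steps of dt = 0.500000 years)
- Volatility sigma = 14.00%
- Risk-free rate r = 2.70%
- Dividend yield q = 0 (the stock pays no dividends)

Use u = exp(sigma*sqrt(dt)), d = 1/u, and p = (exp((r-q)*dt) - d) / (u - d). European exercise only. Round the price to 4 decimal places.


dt = T/N = 0.500000
u = exp(sigma*sqrt(dt)) = 1.104061; d = 1/u = 0.905747
p = (exp((r-q)*dt) - d) / (u - d) = 0.543807
Discount per step: exp(-r*dt) = 0.986591
Stock lattice S(k, i) with i counting down-moves:
  k=0: S(0,0) = 11.2100
  k=1: S(1,0) = 12.3765; S(1,1) = 10.1534
  k=2: S(2,0) = 13.6644; S(2,1) = 11.2100; S(2,2) = 9.1964
Terminal payoffs V(N, i) = max(K - S_T, 0):
  V(2,0) = 0.000000; V(2,1) = 0.100000; V(2,2) = 2.113561
Backward induction: V(k, i) = exp(-r*dt) * [p * V(k+1, i) + (1-p) * V(k+1, i+1)].
  V(1,0) = exp(-r*dt) * [p*0.000000 + (1-p)*0.100000] = 0.045008
  V(1,1) = exp(-r*dt) * [p*0.100000 + (1-p)*2.113561] = 1.004914
  V(0,0) = exp(-r*dt) * [p*0.045008 + (1-p)*1.004914] = 0.476435

Answer: Price = V(0,0) = 0.4764


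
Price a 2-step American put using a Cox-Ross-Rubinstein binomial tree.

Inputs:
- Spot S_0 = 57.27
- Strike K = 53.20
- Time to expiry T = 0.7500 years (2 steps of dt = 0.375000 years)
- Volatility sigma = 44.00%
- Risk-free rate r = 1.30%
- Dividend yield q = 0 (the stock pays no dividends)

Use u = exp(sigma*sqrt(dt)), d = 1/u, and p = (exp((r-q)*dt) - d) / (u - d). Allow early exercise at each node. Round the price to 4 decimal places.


dt = T/N = 0.375000
u = exp(sigma*sqrt(dt)) = 1.309236; d = 1/u = 0.763804
p = (exp((r-q)*dt) - d) / (u - d) = 0.442003
Discount per step: exp(-r*dt) = 0.995137
Stock lattice S(k, i) with i counting down-moves:
  k=0: S(0,0) = 57.2700
  k=1: S(1,0) = 74.9800; S(1,1) = 43.7431
  k=2: S(2,0) = 98.1665; S(2,1) = 57.2700; S(2,2) = 33.4111
Terminal payoffs V(N, i) = max(K - S_T, 0):
  V(2,0) = 0.000000; V(2,1) = 0.000000; V(2,2) = 19.788866
Backward induction: V(k, i) = exp(-r*dt) * [p * V(k+1, i) + (1-p) * V(k+1, i+1)]; then take max(V_cont, immediate exercise) for American.
  V(1,0) = exp(-r*dt) * [p*0.000000 + (1-p)*0.000000] = 0.000000; exercise = 0.000000; V(1,0) = max -> 0.000000
  V(1,1) = exp(-r*dt) * [p*0.000000 + (1-p)*19.788866] = 10.988422; exercise = 9.456936; V(1,1) = max -> 10.988422
  V(0,0) = exp(-r*dt) * [p*0.000000 + (1-p)*10.988422] = 6.101685; exercise = 0.000000; V(0,0) = max -> 6.101685

Answer: Price = V(0,0) = 6.1017


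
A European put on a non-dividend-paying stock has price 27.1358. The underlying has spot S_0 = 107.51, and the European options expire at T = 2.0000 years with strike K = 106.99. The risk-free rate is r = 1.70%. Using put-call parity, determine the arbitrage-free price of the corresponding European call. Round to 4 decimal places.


Put-call parity: C - P = S_0 * exp(-qT) - K * exp(-rT).
S_0 * exp(-qT) = 107.5100 * 1.00000000 = 107.51000000
K * exp(-rT) = 106.9900 * 0.96657150 = 103.41348528
C = P + S*exp(-qT) - K*exp(-rT)
C = 27.1358 + 107.51000000 - 103.41348528 = 31.2323

Answer: Call price = 31.2323


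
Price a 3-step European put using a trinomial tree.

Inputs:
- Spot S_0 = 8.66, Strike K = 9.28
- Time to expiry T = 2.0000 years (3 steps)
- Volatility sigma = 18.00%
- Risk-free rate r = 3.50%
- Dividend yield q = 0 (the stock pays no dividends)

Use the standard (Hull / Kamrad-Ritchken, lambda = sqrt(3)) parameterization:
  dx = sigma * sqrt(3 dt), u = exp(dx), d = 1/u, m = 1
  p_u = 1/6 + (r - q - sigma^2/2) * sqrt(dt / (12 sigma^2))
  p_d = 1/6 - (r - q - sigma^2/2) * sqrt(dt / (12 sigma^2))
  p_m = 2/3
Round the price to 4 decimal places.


Answer: Price = V(0,0) = 0.8824

Derivation:
dt = T/N = 0.666667; dx = sigma*sqrt(3*dt) = 0.254558
u = exp(dx) = 1.289892; d = 1/u = 0.775259
p_u = 0.191284, p_m = 0.666667, p_d = 0.142049
Discount per step: exp(-r*dt) = 0.976937
Stock lattice S(k, j) with j the centered position index:
  k=0: S(0,+0) = 8.6600
  k=1: S(1,-1) = 6.7137; S(1,+0) = 8.6600; S(1,+1) = 11.1705
  k=2: S(2,-2) = 5.2049; S(2,-1) = 6.7137; S(2,+0) = 8.6600; S(2,+1) = 11.1705; S(2,+2) = 14.4087
  k=3: S(3,-3) = 4.0351; S(3,-2) = 5.2049; S(3,-1) = 6.7137; S(3,+0) = 8.6600; S(3,+1) = 11.1705; S(3,+2) = 14.4087; S(3,+3) = 18.5857
Terminal payoffs V(N, j) = max(K - S_T, 0):
  V(3,-3) = 5.244866; V(3,-2) = 4.075114; V(3,-1) = 2.566259; V(3,+0) = 0.620000; V(3,+1) = 0.000000; V(3,+2) = 0.000000; V(3,+3) = 0.000000
Backward induction: V(k, j) = exp(-r*dt) * [p_u * V(k+1, j+1) + p_m * V(k+1, j) + p_d * V(k+1, j-1)]
  V(2,-2) = exp(-r*dt) * [p_u*2.566259 + p_m*4.075114 + p_d*5.244866] = 3.861494
  V(2,-1) = exp(-r*dt) * [p_u*0.620000 + p_m*2.566259 + p_d*4.075114] = 2.352758
  V(2,+0) = exp(-r*dt) * [p_u*0.000000 + p_m*0.620000 + p_d*2.566259] = 0.759927
  V(2,+1) = exp(-r*dt) * [p_u*0.000000 + p_m*0.000000 + p_d*0.620000] = 0.086039
  V(2,+2) = exp(-r*dt) * [p_u*0.000000 + p_m*0.000000 + p_d*0.000000] = 0.000000
  V(1,-1) = exp(-r*dt) * [p_u*0.759927 + p_m*2.352758 + p_d*3.861494] = 2.210211
  V(1,+0) = exp(-r*dt) * [p_u*0.086039 + p_m*0.759927 + p_d*2.352758] = 0.837511
  V(1,+1) = exp(-r*dt) * [p_u*0.000000 + p_m*0.086039 + p_d*0.759927] = 0.161494
  V(0,+0) = exp(-r*dt) * [p_u*0.161494 + p_m*0.837511 + p_d*2.210211] = 0.882360


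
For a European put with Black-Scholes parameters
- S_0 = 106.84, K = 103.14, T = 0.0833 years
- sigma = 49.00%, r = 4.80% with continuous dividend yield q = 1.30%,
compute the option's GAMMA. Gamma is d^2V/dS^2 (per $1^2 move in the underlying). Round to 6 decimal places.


d1 = 0.3405452230; d2 = 0.1991227000
phi(d1) = 0.3764673115; exp(-qT) = 0.9989176861; exp(-rT) = 0.9960095830
Gamma = exp(-qT) * phi(d1) / (S * sigma * sqrt(T)) = 0.9989176861 * 0.3764673115 / (106.8400 * 0.4900 * 0.2886173938) = 0.024889

Answer: Gamma = 0.024889


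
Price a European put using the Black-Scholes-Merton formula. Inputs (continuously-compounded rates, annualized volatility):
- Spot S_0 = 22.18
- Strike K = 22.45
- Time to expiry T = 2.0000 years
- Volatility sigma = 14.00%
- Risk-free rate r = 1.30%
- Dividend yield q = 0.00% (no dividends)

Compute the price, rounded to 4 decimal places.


d1 = (ln(S/K) + (r - q + 0.5*sigma^2) * T) / (sigma * sqrt(T)) = 0.16920241
d2 = d1 - sigma * sqrt(T) = -0.02878749
exp(-rT) = 0.97433509; exp(-qT) = 1.00000000
P = K * exp(-rT) * N(-d2) - S_0 * exp(-qT) * N(-d1)
N(-d1) = 0.43281872; N(-d2) = 0.51148296
P = 22.4500 * 0.97433509 * 0.51148296 - 22.1800 * 1.00000000 * 0.43281872 = 1.5882

Answer: Price = 1.5882


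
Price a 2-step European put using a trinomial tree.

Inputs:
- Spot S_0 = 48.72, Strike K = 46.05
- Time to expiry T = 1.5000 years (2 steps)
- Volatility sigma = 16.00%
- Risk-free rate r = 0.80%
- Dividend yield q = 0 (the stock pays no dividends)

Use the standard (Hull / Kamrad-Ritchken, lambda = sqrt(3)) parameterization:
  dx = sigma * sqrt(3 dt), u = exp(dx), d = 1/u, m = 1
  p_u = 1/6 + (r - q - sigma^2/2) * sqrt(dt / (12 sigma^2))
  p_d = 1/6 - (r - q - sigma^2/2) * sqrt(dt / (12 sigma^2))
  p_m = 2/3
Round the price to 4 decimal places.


dt = T/N = 0.750000; dx = sigma*sqrt(3*dt) = 0.240000
u = exp(dx) = 1.271249; d = 1/u = 0.786628
p_u = 0.159167, p_m = 0.666667, p_d = 0.174167
Discount per step: exp(-r*dt) = 0.994018
Stock lattice S(k, j) with j the centered position index:
  k=0: S(0,+0) = 48.7200
  k=1: S(1,-1) = 38.3245; S(1,+0) = 48.7200; S(1,+1) = 61.9353
  k=2: S(2,-2) = 30.1471; S(2,-1) = 38.3245; S(2,+0) = 48.7200; S(2,+1) = 61.9353; S(2,+2) = 78.7351
Terminal payoffs V(N, j) = max(K - S_T, 0):
  V(2,-2) = 15.902873; V(2,-1) = 7.725491; V(2,+0) = 0.000000; V(2,+1) = 0.000000; V(2,+2) = 0.000000
Backward induction: V(k, j) = exp(-r*dt) * [p_u * V(k+1, j+1) + p_m * V(k+1, j) + p_d * V(k+1, j-1)]
  V(1,-1) = exp(-r*dt) * [p_u*0.000000 + p_m*7.725491 + p_d*15.902873] = 7.872699
  V(1,+0) = exp(-r*dt) * [p_u*0.000000 + p_m*0.000000 + p_d*7.725491] = 1.337474
  V(1,+1) = exp(-r*dt) * [p_u*0.000000 + p_m*0.000000 + p_d*0.000000] = 0.000000
  V(0,+0) = exp(-r*dt) * [p_u*0.000000 + p_m*1.337474 + p_d*7.872699] = 2.249275

Answer: Price = V(0,0) = 2.2493


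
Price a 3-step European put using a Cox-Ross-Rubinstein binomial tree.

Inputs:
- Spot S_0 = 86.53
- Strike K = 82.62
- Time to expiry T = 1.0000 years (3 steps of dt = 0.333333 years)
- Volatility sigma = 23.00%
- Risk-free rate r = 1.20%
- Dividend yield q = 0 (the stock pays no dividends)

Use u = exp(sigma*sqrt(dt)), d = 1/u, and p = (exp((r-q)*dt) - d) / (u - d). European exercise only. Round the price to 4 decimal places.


Answer: Price = V(0,0) = 5.9964

Derivation:
dt = T/N = 0.333333
u = exp(sigma*sqrt(dt)) = 1.142011; d = 1/u = 0.875648
p = (exp((r-q)*dt) - d) / (u - d) = 0.481898
Discount per step: exp(-r*dt) = 0.996008
Stock lattice S(k, i) with i counting down-moves:
  k=0: S(0,0) = 86.5300
  k=1: S(1,0) = 98.8182; S(1,1) = 75.7699
  k=2: S(2,0) = 112.8514; S(2,1) = 86.5300; S(2,2) = 66.3478
  k=3: S(3,0) = 128.8776; S(3,1) = 98.8182; S(3,2) = 75.7699; S(3,3) = 58.0973
Terminal payoffs V(N, i) = max(K - S_T, 0):
  V(3,0) = 0.000000; V(3,1) = 0.000000; V(3,2) = 6.850138; V(3,3) = 24.522683
Backward induction: V(k, i) = exp(-r*dt) * [p * V(k+1, i) + (1-p) * V(k+1, i+1)].
  V(2,0) = exp(-r*dt) * [p*0.000000 + (1-p)*0.000000] = 0.000000
  V(2,1) = exp(-r*dt) * [p*0.000000 + (1-p)*6.850138] = 3.534901
  V(2,2) = exp(-r*dt) * [p*6.850138 + (1-p)*24.522683] = 15.942417
  V(1,0) = exp(-r*dt) * [p*0.000000 + (1-p)*3.534901] = 1.824127
  V(1,1) = exp(-r*dt) * [p*3.534901 + (1-p)*15.942417] = 9.923483
  V(0,0) = exp(-r*dt) * [p*1.824127 + (1-p)*9.923483] = 5.996384


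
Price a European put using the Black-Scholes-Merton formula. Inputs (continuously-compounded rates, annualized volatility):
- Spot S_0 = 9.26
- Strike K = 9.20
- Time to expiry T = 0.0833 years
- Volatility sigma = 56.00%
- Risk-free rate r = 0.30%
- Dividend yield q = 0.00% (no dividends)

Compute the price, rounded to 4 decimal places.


Answer: Price = 0.5638

Derivation:
d1 = (ln(S/K) + (r - q + 0.5*sigma^2) * T) / (sigma * sqrt(T)) = 0.12257889
d2 = d1 - sigma * sqrt(T) = -0.03904685
exp(-rT) = 0.99975013; exp(-qT) = 1.00000000
P = K * exp(-rT) * N(-d2) - S_0 * exp(-qT) * N(-d1)
N(-d1) = 0.45122028; N(-d2) = 0.51557348
P = 9.2000 * 0.99975013 * 0.51557348 - 9.2600 * 1.00000000 * 0.45122028 = 0.5638


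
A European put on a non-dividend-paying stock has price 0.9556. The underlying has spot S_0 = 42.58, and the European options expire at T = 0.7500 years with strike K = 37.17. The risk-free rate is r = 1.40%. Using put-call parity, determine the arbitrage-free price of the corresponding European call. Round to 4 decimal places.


Put-call parity: C - P = S_0 * exp(-qT) - K * exp(-rT).
S_0 * exp(-qT) = 42.5800 * 1.00000000 = 42.58000000
K * exp(-rT) = 37.1700 * 0.98955493 = 36.78175684
C = P + S*exp(-qT) - K*exp(-rT)
C = 0.9556 + 42.58000000 - 36.78175684 = 6.7538

Answer: Call price = 6.7538


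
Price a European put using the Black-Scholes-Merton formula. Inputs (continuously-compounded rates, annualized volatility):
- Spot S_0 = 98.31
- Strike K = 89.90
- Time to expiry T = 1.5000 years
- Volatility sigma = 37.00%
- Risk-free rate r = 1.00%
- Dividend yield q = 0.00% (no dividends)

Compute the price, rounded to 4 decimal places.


Answer: Price = 12.3087

Derivation:
d1 = (ln(S/K) + (r - q + 0.5*sigma^2) * T) / (sigma * sqrt(T)) = 0.45702361
d2 = d1 - sigma * sqrt(T) = 0.00386801
exp(-rT) = 0.98511194; exp(-qT) = 1.00000000
P = K * exp(-rT) * N(-d2) - S_0 * exp(-qT) * N(-d1)
N(-d1) = 0.32382704; N(-d2) = 0.49845689
P = 89.9000 * 0.98511194 * 0.49845689 - 98.3100 * 1.00000000 * 0.32382704 = 12.3087


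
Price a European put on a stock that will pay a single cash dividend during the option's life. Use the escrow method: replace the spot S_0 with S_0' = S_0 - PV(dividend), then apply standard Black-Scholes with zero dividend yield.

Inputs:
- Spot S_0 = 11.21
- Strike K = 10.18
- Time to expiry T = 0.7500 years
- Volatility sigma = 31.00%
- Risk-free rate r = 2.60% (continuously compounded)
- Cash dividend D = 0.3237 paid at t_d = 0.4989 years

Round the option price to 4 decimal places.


Answer: Price = 0.7185

Derivation:
PV(D) = D * exp(-r * t_d) = 0.3237 * 0.98711237 = 0.31952827
S_0' = S_0 - PV(D) = 11.2100 - 0.31952827 = 10.89047173
d1 = (ln(S_0'/K) + (r + sigma^2/2)*T) / (sigma*sqrt(T)) = 0.45815814
d2 = d1 - sigma*sqrt(T) = 0.18969026
exp(-rT) = 0.98068890
N(-d1) = 0.32341942; N(-d2) = 0.42477592
P = K * exp(-rT) * N(-d2) - S_0' * N(-d1) = 10.1800 * 0.98068890 * 0.42477592 - 10.89047173 * 0.32341942 = 0.7185


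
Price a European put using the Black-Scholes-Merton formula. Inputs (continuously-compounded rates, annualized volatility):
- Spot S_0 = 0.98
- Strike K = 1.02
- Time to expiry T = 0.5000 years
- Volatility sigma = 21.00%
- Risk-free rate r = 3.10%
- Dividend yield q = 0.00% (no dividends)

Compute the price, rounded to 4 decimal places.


Answer: Price = 0.0717

Derivation:
d1 = (ln(S/K) + (r - q + 0.5*sigma^2) * T) / (sigma * sqrt(T)) = -0.09078130
d2 = d1 - sigma * sqrt(T) = -0.23927372
exp(-rT) = 0.98461951; exp(-qT) = 1.00000000
P = K * exp(-rT) * N(-d2) - S_0 * exp(-qT) * N(-d1)
N(-d1) = 0.53616681; N(-d2) = 0.59455333
P = 1.0200 * 0.98461951 * 0.59455333 - 0.9800 * 1.00000000 * 0.53616681 = 0.0717


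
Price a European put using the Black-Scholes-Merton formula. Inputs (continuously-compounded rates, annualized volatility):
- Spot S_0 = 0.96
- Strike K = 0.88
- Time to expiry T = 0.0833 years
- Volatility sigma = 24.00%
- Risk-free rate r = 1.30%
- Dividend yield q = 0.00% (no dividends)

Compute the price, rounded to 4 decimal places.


d1 = (ln(S/K) + (r - q + 0.5*sigma^2) * T) / (sigma * sqrt(T)) = 1.30641983
d2 = d1 - sigma * sqrt(T) = 1.23715166
exp(-rT) = 0.99891769; exp(-qT) = 1.00000000
P = K * exp(-rT) * N(-d2) - S_0 * exp(-qT) * N(-d1)
N(-d1) = 0.09570491; N(-d2) = 0.10801539
P = 0.8800 * 0.99891769 * 0.10801539 - 0.9600 * 1.00000000 * 0.09570491 = 0.0031

Answer: Price = 0.0031


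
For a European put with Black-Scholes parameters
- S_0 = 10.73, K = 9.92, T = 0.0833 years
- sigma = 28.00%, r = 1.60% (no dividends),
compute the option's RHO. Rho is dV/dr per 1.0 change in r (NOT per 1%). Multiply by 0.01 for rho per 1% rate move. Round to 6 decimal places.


Answer: Rho = -0.141718

Derivation:
d1 = 1.0281629037; d2 = 0.9473500334
phi(d1) = 0.2351579151; exp(-qT) = 1.0000000000; exp(-rT) = 0.9986680878
N(-d2) = 0.1717302217
Rho = -K*T*exp(-rT)*N(-d2) = -9.9200 * 0.0833 * 0.9986680878 * 0.1717302217 = -0.141718


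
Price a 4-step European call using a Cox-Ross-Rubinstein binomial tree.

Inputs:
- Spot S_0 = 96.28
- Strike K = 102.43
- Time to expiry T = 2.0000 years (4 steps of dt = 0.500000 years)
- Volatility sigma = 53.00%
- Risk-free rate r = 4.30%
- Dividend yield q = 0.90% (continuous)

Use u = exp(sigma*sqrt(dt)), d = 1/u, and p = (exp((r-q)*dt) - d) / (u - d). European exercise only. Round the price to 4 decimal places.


Answer: Price = V(0,0) = 27.1122

Derivation:
dt = T/N = 0.500000
u = exp(sigma*sqrt(dt)) = 1.454652; d = 1/u = 0.687450
p = (exp((r-q)*dt) - d) / (u - d) = 0.429738
Discount per step: exp(-r*dt) = 0.978729
Stock lattice S(k, i) with i counting down-moves:
  k=0: S(0,0) = 96.2800
  k=1: S(1,0) = 140.0539; S(1,1) = 66.1877
  k=2: S(2,0) = 203.7296; S(2,1) = 96.2800; S(2,2) = 45.5007
  k=3: S(3,0) = 296.3557; S(3,1) = 140.0539; S(3,2) = 66.1877; S(3,3) = 31.2794
  k=4: S(4,0) = 431.0944; S(4,1) = 203.7296; S(4,2) = 96.2800; S(4,3) = 45.5007; S(4,4) = 21.5030
Terminal payoffs V(N, i) = max(S_T - K, 0):
  V(4,0) = 328.664356; V(4,1) = 101.299636; V(4,2) = 0.000000; V(4,3) = 0.000000; V(4,4) = 0.000000
Backward induction: V(k, i) = exp(-r*dt) * [p * V(k+1, i) + (1-p) * V(k+1, i+1)].
  V(3,0) = exp(-r*dt) * [p*328.664356 + (1-p)*101.299636] = 194.773827
  V(3,1) = exp(-r*dt) * [p*101.299636 + (1-p)*0.000000] = 42.606309
  V(3,2) = exp(-r*dt) * [p*0.000000 + (1-p)*0.000000] = 0.000000
  V(3,3) = exp(-r*dt) * [p*0.000000 + (1-p)*0.000000] = 0.000000
  V(2,0) = exp(-r*dt) * [p*194.773827 + (1-p)*42.606309] = 105.701231
  V(2,1) = exp(-r*dt) * [p*42.606309 + (1-p)*0.000000] = 17.920080
  V(2,2) = exp(-r*dt) * [p*0.000000 + (1-p)*0.000000] = 0.000000
  V(1,0) = exp(-r*dt) * [p*105.701231 + (1-p)*17.920080] = 54.459387
  V(1,1) = exp(-r*dt) * [p*17.920080 + (1-p)*0.000000] = 7.537129
  V(0,0) = exp(-r*dt) * [p*54.459387 + (1-p)*7.537129] = 27.112165
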